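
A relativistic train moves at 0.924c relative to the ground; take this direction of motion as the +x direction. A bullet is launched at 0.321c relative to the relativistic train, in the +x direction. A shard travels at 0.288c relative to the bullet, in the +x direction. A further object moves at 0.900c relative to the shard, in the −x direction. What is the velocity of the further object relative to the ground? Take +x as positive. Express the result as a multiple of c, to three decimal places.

+0.648c

Apply u = (u' + v)/(1 + u'v/c²) successively, working outward toward the ground.
Start: velocity of the relativistic train relative to the ground = 0.9240c.
Compose with the bullet (u' = 0.321 in the relativistic train frame): u_1 = (0.321 + 0.924) / (1 + 0.321·0.924) = 1.2450/1.2966 = 0.9602.
Compose with the shard (u' = 0.288 in the bullet frame): u_2 = (0.288 + 0.960) / (1 + 0.288·0.960) = 1.2482/1.2765 = 0.9778.
Compose with the further object (u' = -0.900 in the shard frame): u_3 = (-0.900 + 0.978) / (1 + (-0.900)·0.978) = 0.0778/0.1200 = 0.6485.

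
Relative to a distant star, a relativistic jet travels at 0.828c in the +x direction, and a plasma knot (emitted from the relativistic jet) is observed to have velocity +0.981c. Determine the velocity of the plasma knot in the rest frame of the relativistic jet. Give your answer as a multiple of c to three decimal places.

+0.815c

Invert the composition law: u' = (u − v)/(1 − uv/c²).
u' = (0.981 − 0.828) / (1 − (0.981)(0.828)) = 0.1530/0.1877 = 0.8150.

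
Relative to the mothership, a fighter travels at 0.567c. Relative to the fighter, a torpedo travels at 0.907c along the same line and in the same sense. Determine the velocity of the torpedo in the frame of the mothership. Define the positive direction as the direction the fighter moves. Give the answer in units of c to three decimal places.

0.973c

With v = 0.567 and u' = 0.907 (in units of c),
u = (u' + v)/(1 + u'v/c²):
u = (0.907 + 0.567) / (1 + 0.907·0.567) = 1.4740/1.5143 = 0.9734
(Galilean addition would give +1.474c, exceeding c.)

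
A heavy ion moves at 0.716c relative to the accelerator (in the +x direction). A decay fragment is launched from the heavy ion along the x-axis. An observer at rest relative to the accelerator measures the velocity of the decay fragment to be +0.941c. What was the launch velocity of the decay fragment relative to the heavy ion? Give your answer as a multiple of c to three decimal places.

Invert the composition law: u' = (u − v)/(1 − uv/c²).
u' = (0.941 − 0.716) / (1 − (0.941)(0.716)) = 0.2250/0.3262 = 0.6897.

+0.690c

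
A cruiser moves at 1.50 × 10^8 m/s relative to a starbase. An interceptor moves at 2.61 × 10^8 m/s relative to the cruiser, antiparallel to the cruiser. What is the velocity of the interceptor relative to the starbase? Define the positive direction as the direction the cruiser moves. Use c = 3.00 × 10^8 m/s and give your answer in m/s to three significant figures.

In units of c (dividing by 3.00 × 10^8 m/s): v = 0.500, u' = -0.870.
u = (u' + v)/(1 + u'v/c²):
u = (-0.870 + 0.500) / (1 + (-0.870)·0.500) = -0.3700/0.5650 = -0.6549
Converting back: u = -0.6549 × 3.00 × 10^8 m/s.

-1.96 × 10^8 m/s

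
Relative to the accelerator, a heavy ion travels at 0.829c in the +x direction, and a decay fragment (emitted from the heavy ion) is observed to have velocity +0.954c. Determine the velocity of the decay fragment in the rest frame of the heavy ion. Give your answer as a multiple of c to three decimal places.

Invert the composition law: u' = (u − v)/(1 − uv/c²).
u' = (0.954 − 0.829) / (1 − (0.954)(0.829)) = 0.1250/0.2091 = 0.5977.

+0.598c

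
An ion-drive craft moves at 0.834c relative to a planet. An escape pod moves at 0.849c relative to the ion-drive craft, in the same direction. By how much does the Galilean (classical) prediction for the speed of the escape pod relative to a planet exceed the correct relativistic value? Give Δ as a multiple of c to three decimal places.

Galilean: u_cl = 0.849 + 0.834 = 1.6830.
Relativistic: u_rel = (0.849 + 0.834) / (1 + 0.849·0.834) = 1.6830/1.7081 = 0.9853.
Δ = 1.6830 − 0.9853 = 0.6977.
(The classical prediction exceeds c; the relativistic result does not.)

Δ = 0.698c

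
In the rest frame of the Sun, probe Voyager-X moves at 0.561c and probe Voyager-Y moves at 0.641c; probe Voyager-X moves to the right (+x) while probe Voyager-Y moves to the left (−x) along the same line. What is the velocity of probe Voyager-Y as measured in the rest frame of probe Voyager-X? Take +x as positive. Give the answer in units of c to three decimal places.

-0.884c

β_A = 0.561, β_B = -0.641.
Transform to A's frame with the inverse velocity-addition law: u' = (u − v)/(1 − uv/c²), taking u = β_B and v = β_A.
u' = (-0.641 − 0.561) / (1 − (0.561)(-0.641)) = -1.2020/1.3596 = -0.8841.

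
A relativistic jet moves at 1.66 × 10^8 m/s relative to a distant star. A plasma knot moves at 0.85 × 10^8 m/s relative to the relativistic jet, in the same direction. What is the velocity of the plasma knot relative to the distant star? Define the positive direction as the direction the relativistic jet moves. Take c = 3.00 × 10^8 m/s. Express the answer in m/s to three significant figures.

2.17 × 10^8 m/s

In units of c (dividing by 3.00 × 10^8 m/s): v = 0.553, u' = 0.283.
u = (u' + v)/(1 + u'v/c²):
u = (0.283 + 0.553) / (1 + 0.283·0.553) = 0.8367/1.1568 = 0.7233
(Galilean addition would give +0.837c.)
Converting back: u = 0.7233 × 3.00 × 10^8 m/s.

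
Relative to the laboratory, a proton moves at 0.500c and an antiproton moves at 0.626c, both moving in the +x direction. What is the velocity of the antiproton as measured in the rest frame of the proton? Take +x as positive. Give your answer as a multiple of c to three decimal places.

β_A = 0.500, β_B = 0.626.
Transform to A's frame with the inverse velocity-addition law: u' = (u − v)/(1 − uv/c²), taking u = β_B and v = β_A.
u' = (0.626 − 0.500) / (1 − (0.500)(0.626)) = 0.1260/0.6870 = 0.1834.

+0.183c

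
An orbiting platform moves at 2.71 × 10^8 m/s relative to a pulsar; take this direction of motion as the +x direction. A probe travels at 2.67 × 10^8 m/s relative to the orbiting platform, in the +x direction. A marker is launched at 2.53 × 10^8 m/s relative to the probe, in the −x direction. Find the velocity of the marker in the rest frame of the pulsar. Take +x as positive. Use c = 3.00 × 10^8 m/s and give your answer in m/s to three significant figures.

Apply u = (u' + v)/(1 + u'v/c²) successively, working outward toward the pulsar.
(Dividing each given speed by c = 3.00 × 10^8 m/s to work in units of c.)
Start: velocity of the orbiting platform relative to the pulsar = 0.9033c.
Compose with the probe (u' = 0.890 in the orbiting platform frame): u_1 = (0.890 + 0.903) / (1 + 0.890·0.903) = 1.7933/1.8040 = 0.9941.
Compose with the marker (u' = -0.843 in the probe frame): u_2 = (-0.843 + 0.994) / (1 + (-0.843)·0.994) = 0.1508/0.1616 = 0.9328.
So u = 0.9328 × 3.00 × 10^8 m/s.

+2.80 × 10^8 m/s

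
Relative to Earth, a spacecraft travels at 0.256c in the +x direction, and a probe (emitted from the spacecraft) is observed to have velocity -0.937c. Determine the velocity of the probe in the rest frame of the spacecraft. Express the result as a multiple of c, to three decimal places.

-0.962c

Invert the composition law: u' = (u − v)/(1 − uv/c²).
u' = (-0.937 − 0.256) / (1 − (-0.937)(0.256)) = -1.1930/1.2399 = -0.9622.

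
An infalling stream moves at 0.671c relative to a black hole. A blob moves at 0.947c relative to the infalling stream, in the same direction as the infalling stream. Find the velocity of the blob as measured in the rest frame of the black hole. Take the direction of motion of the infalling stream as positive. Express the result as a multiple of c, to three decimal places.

0.989c

With v = 0.671 and u' = 0.947 (in units of c),
u = (u' + v)/(1 + u'v/c²):
u = (0.947 + 0.671) / (1 + 0.947·0.671) = 1.6180/1.6354 = 0.9893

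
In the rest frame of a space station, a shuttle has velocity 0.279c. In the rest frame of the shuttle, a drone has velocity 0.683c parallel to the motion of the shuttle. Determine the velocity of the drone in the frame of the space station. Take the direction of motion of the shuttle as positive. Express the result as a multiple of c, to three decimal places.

0.808c

With v = 0.279 and u' = 0.683 (in units of c),
u = (u' + v)/(1 + u'v/c²):
u = (0.683 + 0.279) / (1 + 0.683·0.279) = 0.9620/1.1906 = 0.8080
(Galilean addition would give +0.962c.)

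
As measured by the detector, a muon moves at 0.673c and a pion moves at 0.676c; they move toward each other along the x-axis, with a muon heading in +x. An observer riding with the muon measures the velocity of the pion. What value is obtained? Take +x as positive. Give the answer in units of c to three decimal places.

-0.927c

β_A = 0.673, β_B = -0.676.
Transform to A's frame with the inverse velocity-addition law: u' = (u − v)/(1 − uv/c²), taking u = β_B and v = β_A.
u' = (-0.676 − 0.673) / (1 − (0.673)(-0.676)) = -1.3490/1.4549 = -0.9272.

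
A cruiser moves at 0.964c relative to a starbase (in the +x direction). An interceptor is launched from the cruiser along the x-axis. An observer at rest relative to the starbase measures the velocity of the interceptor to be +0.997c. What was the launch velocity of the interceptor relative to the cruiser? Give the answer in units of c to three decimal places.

+0.849c

Invert the composition law: u' = (u − v)/(1 − uv/c²).
u' = (0.997 − 0.964) / (1 − (0.997)(0.964)) = 0.0330/0.0389 = 0.8485.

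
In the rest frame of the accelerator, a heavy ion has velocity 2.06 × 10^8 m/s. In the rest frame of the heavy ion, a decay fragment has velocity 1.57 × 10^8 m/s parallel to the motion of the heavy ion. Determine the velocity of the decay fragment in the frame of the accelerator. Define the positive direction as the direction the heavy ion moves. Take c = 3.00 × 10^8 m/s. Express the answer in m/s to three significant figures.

2.67 × 10^8 m/s

In units of c (dividing by 3.00 × 10^8 m/s): v = 0.687, u' = 0.523.
u = (u' + v)/(1 + u'v/c²):
u = (0.523 + 0.687) / (1 + 0.523·0.687) = 1.2100/1.3594 = 0.8901
Converting back: u = 0.8901 × 3.00 × 10^8 m/s.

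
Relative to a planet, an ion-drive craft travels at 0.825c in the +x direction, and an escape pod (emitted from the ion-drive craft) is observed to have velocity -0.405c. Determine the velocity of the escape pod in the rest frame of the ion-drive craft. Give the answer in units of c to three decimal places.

Invert the composition law: u' = (u − v)/(1 − uv/c²).
u' = (-0.405 − 0.825) / (1 − (-0.405)(0.825)) = -1.2300/1.3341 = -0.9220.

-0.922c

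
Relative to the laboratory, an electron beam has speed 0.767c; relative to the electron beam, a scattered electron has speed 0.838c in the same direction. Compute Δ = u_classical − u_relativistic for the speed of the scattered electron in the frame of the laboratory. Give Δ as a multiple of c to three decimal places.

Galilean: u_cl = 0.838 + 0.767 = 1.6050.
Relativistic: u_rel = (0.838 + 0.767) / (1 + 0.838·0.767) = 1.6050/1.6427 = 0.9770.
Δ = 1.6050 − 0.9770 = 0.6280.
(The classical prediction exceeds c; the relativistic result does not.)

Δ = 0.628c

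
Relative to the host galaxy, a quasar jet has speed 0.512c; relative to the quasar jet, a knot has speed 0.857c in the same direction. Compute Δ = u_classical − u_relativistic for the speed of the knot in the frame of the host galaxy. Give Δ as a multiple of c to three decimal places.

Δ = 0.418c

Galilean: u_cl = 0.857 + 0.512 = 1.3690.
Relativistic: u_rel = (0.857 + 0.512) / (1 + 0.857·0.512) = 1.3690/1.4388 = 0.9515.
Δ = 1.3690 − 0.9515 = 0.4175.
(The classical prediction exceeds c; the relativistic result does not.)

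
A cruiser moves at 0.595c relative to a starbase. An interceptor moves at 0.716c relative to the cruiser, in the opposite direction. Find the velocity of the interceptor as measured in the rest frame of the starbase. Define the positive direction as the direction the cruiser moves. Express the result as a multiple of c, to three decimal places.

With v = 0.595 and u' = -0.716 (in units of c),
u = (u' + v)/(1 + u'v/c²):
u = (-0.716 + 0.595) / (1 + (-0.716)·0.595) = -0.1210/0.5740 = -0.2108

-0.211c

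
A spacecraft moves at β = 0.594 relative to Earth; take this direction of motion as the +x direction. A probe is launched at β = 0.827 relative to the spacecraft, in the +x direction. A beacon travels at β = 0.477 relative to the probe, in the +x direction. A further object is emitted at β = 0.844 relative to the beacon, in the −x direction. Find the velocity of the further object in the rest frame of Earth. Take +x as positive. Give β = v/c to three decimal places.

β = +0.817

Apply u = (u' + v)/(1 + u'v/c²) successively, working outward toward Earth.
Start: velocity of the spacecraft relative to Earth = 0.5940c.
Compose with the probe (u' = 0.827 in the spacecraft frame): u_1 = (0.827 + 0.594) / (1 + 0.827·0.594) = 1.4210/1.4912 = 0.9529.
Compose with the beacon (u' = 0.477 in the probe frame): u_2 = (0.477 + 0.953) / (1 + 0.477·0.953) = 1.4299/1.4545 = 0.9831.
Compose with the further object (u' = -0.844 in the beacon frame): u_3 = (-0.844 + 0.983) / (1 + (-0.844)·0.983) = 0.1391/0.1703 = 0.8166.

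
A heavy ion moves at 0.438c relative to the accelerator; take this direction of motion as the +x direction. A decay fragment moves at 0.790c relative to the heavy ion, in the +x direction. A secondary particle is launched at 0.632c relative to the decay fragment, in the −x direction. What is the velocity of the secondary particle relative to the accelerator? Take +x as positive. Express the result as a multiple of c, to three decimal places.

+0.662c

Apply u = (u' + v)/(1 + u'v/c²) successively, working outward toward the accelerator.
Start: velocity of the heavy ion relative to the accelerator = 0.4380c.
Compose with the decay fragment (u' = 0.790 in the heavy ion frame): u_1 = (0.790 + 0.438) / (1 + 0.790·0.438) = 1.2280/1.3460 = 0.9123.
Compose with the secondary particle (u' = -0.632 in the decay fragment frame): u_2 = (-0.632 + 0.912) / (1 + (-0.632)·0.912) = 0.2803/0.4234 = 0.6620.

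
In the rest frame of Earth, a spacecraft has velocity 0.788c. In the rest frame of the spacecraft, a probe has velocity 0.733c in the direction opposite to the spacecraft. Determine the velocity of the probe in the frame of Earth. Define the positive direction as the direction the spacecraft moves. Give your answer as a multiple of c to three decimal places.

+0.130c

With v = 0.788 and u' = -0.733 (in units of c),
u = (u' + v)/(1 + u'v/c²):
u = (-0.733 + 0.788) / (1 + (-0.733)·0.788) = 0.0550/0.4224 = 0.1302
(Galilean addition would give +0.055c.)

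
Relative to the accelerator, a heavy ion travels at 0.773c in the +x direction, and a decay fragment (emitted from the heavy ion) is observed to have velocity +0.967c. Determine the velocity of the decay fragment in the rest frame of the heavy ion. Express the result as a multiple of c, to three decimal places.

+0.768c

Invert the composition law: u' = (u − v)/(1 − uv/c²).
u' = (0.967 − 0.773) / (1 − (0.967)(0.773)) = 0.1940/0.2525 = 0.7683.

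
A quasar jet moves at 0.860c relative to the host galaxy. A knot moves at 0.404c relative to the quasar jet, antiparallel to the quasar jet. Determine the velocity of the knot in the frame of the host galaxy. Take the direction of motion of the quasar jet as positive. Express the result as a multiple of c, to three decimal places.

With v = 0.860 and u' = -0.404 (in units of c),
u = (u' + v)/(1 + u'v/c²):
u = (-0.404 + 0.860) / (1 + (-0.404)·0.860) = 0.4560/0.6526 = 0.6988

+0.699c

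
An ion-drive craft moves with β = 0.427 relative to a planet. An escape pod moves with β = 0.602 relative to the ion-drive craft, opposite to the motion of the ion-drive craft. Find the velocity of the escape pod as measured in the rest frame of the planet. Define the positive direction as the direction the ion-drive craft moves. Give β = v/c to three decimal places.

With v = 0.427 and u' = -0.602 (in units of c),
u = (u' + v)/(1 + u'v/c²):
u = (-0.602 + 0.427) / (1 + (-0.602)·0.427) = -0.1750/0.7429 = -0.2355

β = -0.236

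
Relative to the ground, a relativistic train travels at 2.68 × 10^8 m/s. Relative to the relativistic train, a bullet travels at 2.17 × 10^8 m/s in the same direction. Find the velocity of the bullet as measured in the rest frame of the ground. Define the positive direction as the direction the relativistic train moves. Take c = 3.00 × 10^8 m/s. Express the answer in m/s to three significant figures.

In units of c (dividing by 3.00 × 10^8 m/s): v = 0.893, u' = 0.723.
u = (u' + v)/(1 + u'v/c²):
u = (0.723 + 0.893) / (1 + 0.723·0.893) = 1.6167/1.6462 = 0.9821
Converting back: u = 0.9821 × 3.00 × 10^8 m/s.

2.95 × 10^8 m/s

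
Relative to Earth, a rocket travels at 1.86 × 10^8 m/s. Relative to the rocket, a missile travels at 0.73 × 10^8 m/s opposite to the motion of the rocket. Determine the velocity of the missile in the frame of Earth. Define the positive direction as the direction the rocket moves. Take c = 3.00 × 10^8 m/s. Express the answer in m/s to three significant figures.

In units of c (dividing by 3.00 × 10^8 m/s): v = 0.620, u' = -0.243.
u = (u' + v)/(1 + u'v/c²):
u = (-0.243 + 0.620) / (1 + (-0.243)·0.620) = 0.3767/0.8491 = 0.4436
Converting back: u = 0.4436 × 3.00 × 10^8 m/s.

+1.33 × 10^8 m/s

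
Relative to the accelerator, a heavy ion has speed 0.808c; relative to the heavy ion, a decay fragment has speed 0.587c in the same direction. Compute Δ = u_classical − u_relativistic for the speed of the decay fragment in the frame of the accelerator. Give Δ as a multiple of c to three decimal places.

Δ = 0.449c

Galilean: u_cl = 0.587 + 0.808 = 1.3950.
Relativistic: u_rel = (0.587 + 0.808) / (1 + 0.587·0.808) = 1.3950/1.4743 = 0.9462.
Δ = 1.3950 − 0.9462 = 0.4488.
(The classical prediction exceeds c; the relativistic result does not.)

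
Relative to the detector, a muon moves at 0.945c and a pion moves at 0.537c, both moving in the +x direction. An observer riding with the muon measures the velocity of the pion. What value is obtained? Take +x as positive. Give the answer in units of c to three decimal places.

β_A = 0.945, β_B = 0.537.
Transform to A's frame with the inverse velocity-addition law: u' = (u − v)/(1 − uv/c²), taking u = β_B and v = β_A.
u' = (0.537 − 0.945) / (1 − (0.945)(0.537)) = -0.4080/0.4925 = -0.8284.

-0.828c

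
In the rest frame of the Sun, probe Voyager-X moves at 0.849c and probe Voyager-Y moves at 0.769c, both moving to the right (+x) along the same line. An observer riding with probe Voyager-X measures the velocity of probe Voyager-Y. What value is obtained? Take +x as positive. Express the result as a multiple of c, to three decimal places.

β_A = 0.849, β_B = 0.769.
Transform to A's frame with the inverse velocity-addition law: u' = (u − v)/(1 − uv/c²), taking u = β_B and v = β_A.
u' = (0.769 − 0.849) / (1 − (0.849)(0.769)) = -0.0800/0.3471 = -0.2305.

-0.230c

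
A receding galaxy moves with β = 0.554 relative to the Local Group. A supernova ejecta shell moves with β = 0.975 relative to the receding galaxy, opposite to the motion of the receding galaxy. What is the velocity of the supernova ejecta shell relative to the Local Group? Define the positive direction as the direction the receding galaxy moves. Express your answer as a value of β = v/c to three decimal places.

β = -0.916

With v = 0.554 and u' = -0.975 (in units of c),
u = (u' + v)/(1 + u'v/c²):
u = (-0.975 + 0.554) / (1 + (-0.975)·0.554) = -0.4210/0.4598 = -0.9155
(Galilean addition would give -0.421c.)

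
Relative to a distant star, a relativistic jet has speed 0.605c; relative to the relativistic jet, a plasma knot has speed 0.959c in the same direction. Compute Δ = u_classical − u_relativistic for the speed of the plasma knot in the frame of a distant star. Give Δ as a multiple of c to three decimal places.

Δ = 0.574c

Galilean: u_cl = 0.959 + 0.605 = 1.5640.
Relativistic: u_rel = (0.959 + 0.605) / (1 + 0.959·0.605) = 1.5640/1.5802 = 0.9898.
Δ = 1.5640 − 0.9898 = 0.5742.
(The classical prediction exceeds c; the relativistic result does not.)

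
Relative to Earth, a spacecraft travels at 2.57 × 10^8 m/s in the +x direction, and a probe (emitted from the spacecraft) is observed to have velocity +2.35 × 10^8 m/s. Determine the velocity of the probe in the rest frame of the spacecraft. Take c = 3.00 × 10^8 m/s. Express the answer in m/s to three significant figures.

v = 0.857c, u = 0.783c.
Invert the composition law: u' = (u − v)/(1 − uv/c²).
u' = (0.783 − 0.857) / (1 − (0.783)(0.857)) = -0.0733/0.3289 = -0.2229.
u' = -0.2229 × 3.00 × 10^8 m/s.

-6.69 × 10^7 m/s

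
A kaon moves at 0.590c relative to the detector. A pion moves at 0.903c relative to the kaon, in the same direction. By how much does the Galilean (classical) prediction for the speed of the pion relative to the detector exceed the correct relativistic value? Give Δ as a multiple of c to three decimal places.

Galilean: u_cl = 0.903 + 0.590 = 1.4930.
Relativistic: u_rel = (0.903 + 0.590) / (1 + 0.903·0.590) = 1.4930/1.5328 = 0.9741.
Δ = 1.4930 − 0.9741 = 0.5189.
(The classical prediction exceeds c; the relativistic result does not.)

Δ = 0.519c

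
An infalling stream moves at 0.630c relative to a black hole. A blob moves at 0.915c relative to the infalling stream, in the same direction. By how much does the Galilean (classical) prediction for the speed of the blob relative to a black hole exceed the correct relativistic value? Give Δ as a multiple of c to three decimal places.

Galilean: u_cl = 0.915 + 0.630 = 1.5450.
Relativistic: u_rel = (0.915 + 0.630) / (1 + 0.915·0.630) = 1.5450/1.5764 = 0.9801.
Δ = 1.5450 − 0.9801 = 0.5649.
(The classical prediction exceeds c; the relativistic result does not.)

Δ = 0.565c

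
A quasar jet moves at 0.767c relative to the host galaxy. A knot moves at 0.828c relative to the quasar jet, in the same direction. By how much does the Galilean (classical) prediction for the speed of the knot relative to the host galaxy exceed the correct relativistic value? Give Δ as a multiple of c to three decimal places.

Δ = 0.620c

Galilean: u_cl = 0.828 + 0.767 = 1.5950.
Relativistic: u_rel = (0.828 + 0.767) / (1 + 0.828·0.767) = 1.5950/1.6351 = 0.9755.
Δ = 1.5950 − 0.9755 = 0.6195.
(The classical prediction exceeds c; the relativistic result does not.)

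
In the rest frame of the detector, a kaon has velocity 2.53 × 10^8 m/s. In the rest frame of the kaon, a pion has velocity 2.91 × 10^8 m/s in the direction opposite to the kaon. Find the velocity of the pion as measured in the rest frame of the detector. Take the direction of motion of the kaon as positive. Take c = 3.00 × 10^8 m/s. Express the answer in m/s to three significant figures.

In units of c (dividing by 3.00 × 10^8 m/s): v = 0.843, u' = -0.970.
u = (u' + v)/(1 + u'v/c²):
u = (-0.970 + 0.843) / (1 + (-0.970)·0.843) = -0.1267/0.1820 = -0.6961
Converting back: u = -0.6961 × 3.00 × 10^8 m/s.

-2.09 × 10^8 m/s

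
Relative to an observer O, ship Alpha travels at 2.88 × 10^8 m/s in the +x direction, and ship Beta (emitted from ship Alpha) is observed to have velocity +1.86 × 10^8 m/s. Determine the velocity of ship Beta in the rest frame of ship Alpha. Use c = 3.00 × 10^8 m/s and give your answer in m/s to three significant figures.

-2.52 × 10^8 m/s

v = 0.960c, u = 0.620c.
Invert the composition law: u' = (u − v)/(1 − uv/c²).
u' = (0.620 − 0.960) / (1 − (0.620)(0.960)) = -0.3400/0.4048 = -0.8399.
u' = -0.8399 × 3.00 × 10^8 m/s.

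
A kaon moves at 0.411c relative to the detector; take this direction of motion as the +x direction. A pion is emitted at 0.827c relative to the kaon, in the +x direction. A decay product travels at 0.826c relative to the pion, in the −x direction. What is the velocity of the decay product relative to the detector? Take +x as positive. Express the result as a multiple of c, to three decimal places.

+0.414c

Apply u = (u' + v)/(1 + u'v/c²) successively, working outward toward the detector.
Start: velocity of the kaon relative to the detector = 0.4110c.
Compose with the pion (u' = 0.827 in the kaon frame): u_1 = (0.827 + 0.411) / (1 + 0.827·0.411) = 1.2380/1.3399 = 0.9240.
Compose with the decay product (u' = -0.826 in the pion frame): u_2 = (-0.826 + 0.924) / (1 + (-0.826)·0.924) = 0.0980/0.2368 = 0.4136.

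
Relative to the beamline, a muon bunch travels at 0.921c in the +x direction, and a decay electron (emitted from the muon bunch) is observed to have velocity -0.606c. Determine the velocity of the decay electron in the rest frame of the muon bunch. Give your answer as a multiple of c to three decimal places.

Invert the composition law: u' = (u − v)/(1 − uv/c²).
u' = (-0.606 − 0.921) / (1 − (-0.606)(0.921)) = -1.5270/1.5581 = -0.9800.

-0.980c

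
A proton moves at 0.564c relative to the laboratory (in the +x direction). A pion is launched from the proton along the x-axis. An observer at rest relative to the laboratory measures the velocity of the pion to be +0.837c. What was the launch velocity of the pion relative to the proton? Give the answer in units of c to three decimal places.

+0.517c

Invert the composition law: u' = (u − v)/(1 − uv/c²).
u' = (0.837 − 0.564) / (1 − (0.837)(0.564)) = 0.2730/0.5279 = 0.5171.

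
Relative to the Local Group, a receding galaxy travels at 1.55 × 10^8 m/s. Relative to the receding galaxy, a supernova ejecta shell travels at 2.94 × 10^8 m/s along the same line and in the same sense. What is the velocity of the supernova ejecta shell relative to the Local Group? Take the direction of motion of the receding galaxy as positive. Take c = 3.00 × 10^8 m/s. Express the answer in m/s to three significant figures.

2.98 × 10^8 m/s

In units of c (dividing by 3.00 × 10^8 m/s): v = 0.517, u' = 0.980.
u = (u' + v)/(1 + u'v/c²):
u = (0.980 + 0.517) / (1 + 0.980·0.517) = 1.4967/1.5063 = 0.9936
(Galilean addition would give +1.497c, exceeding c.)
Converting back: u = 0.9936 × 3.00 × 10^8 m/s.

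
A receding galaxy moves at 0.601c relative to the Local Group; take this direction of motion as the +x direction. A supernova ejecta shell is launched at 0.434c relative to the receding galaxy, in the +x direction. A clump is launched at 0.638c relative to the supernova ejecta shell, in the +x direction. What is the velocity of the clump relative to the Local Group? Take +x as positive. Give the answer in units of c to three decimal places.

Apply u = (u' + v)/(1 + u'v/c²) successively, working outward toward the Local Group.
Start: velocity of the receding galaxy relative to the Local Group = 0.6010c.
Compose with the supernova ejecta shell (u' = 0.434 in the receding galaxy frame): u_1 = (0.434 + 0.601) / (1 + 0.434·0.601) = 1.0350/1.2608 = 0.8209.
Compose with the clump (u' = 0.638 in the supernova ejecta shell frame): u_2 = (0.638 + 0.821) / (1 + 0.638·0.821) = 1.4589/1.5237 = 0.9574.

0.957c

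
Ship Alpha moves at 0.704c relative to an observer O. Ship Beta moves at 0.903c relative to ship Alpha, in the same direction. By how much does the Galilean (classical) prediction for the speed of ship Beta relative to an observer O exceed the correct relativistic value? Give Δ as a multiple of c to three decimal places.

Δ = 0.625c

Galilean: u_cl = 0.903 + 0.704 = 1.6070.
Relativistic: u_rel = (0.903 + 0.704) / (1 + 0.903·0.704) = 1.6070/1.6357 = 0.9824.
Δ = 1.6070 − 0.9824 = 0.6246.
(The classical prediction exceeds c; the relativistic result does not.)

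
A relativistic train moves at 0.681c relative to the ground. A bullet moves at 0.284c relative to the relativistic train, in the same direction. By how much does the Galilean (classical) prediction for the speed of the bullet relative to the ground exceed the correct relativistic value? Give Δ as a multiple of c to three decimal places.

Galilean: u_cl = 0.284 + 0.681 = 0.9650.
Relativistic: u_rel = (0.284 + 0.681) / (1 + 0.284·0.681) = 0.9650/1.1934 = 0.8086.
Δ = 0.9650 − 0.8086 = 0.1564.

Δ = 0.156c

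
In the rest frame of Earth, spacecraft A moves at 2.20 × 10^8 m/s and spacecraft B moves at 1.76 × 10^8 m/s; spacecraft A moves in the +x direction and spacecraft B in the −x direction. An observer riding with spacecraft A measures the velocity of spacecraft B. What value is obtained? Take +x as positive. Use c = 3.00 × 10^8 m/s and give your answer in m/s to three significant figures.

β_A = 0.733, β_B = -0.587 (dividing each by c = 3.00 × 10^8 m/s).
Transform to A's frame with the inverse velocity-addition law: u' = (u − v)/(1 − uv/c²), taking u = β_B and v = β_A.
u' = (-0.587 − 0.733) / (1 − (0.733)(-0.587)) = -1.3200/1.4302 = -0.9229.
u' = -0.9229 × 3.00 × 10^8 m/s.

-2.77 × 10^8 m/s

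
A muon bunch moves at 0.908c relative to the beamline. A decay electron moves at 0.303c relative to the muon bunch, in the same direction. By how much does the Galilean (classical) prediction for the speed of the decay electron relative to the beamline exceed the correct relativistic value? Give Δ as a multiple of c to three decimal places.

Galilean: u_cl = 0.303 + 0.908 = 1.2110.
Relativistic: u_rel = (0.303 + 0.908) / (1 + 0.303·0.908) = 1.2110/1.2751 = 0.9497.
Δ = 1.2110 − 0.9497 = 0.2613.
(The classical prediction exceeds c; the relativistic result does not.)

Δ = 0.261c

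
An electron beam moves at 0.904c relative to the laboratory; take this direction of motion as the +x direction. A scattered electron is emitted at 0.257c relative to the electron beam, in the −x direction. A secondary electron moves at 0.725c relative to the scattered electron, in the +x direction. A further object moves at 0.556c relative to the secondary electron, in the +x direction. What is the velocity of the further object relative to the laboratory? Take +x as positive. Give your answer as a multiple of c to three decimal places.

+0.992c

Apply u = (u' + v)/(1 + u'v/c²) successively, working outward toward the laboratory.
Start: velocity of the electron beam relative to the laboratory = 0.9040c.
Compose with the scattered electron (u' = -0.257 in the electron beam frame): u_1 = (-0.257 + 0.904) / (1 + (-0.257)·0.904) = 0.6470/0.7677 = 0.8428.
Compose with the secondary electron (u' = 0.725 in the scattered electron frame): u_2 = (0.725 + 0.843) / (1 + 0.725·0.843) = 1.5678/1.6110 = 0.9732.
Compose with the further object (u' = 0.556 in the secondary electron frame): u_3 = (0.556 + 0.973) / (1 + 0.556·0.973) = 1.5292/1.5411 = 0.9923.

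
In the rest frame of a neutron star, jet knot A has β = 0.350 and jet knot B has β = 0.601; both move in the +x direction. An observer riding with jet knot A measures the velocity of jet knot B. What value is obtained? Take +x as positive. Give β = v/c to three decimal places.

β_A = 0.350, β_B = 0.601.
Transform to A's frame with the inverse velocity-addition law: u' = (u − v)/(1 − uv/c²), taking u = β_B and v = β_A.
u' = (0.601 − 0.350) / (1 − (0.350)(0.601)) = 0.2510/0.7896 = 0.3179.

β = +0.318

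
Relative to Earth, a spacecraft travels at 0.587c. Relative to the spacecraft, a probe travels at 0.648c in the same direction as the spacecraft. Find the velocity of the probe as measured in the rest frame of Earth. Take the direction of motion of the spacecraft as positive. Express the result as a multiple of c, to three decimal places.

0.895c

With v = 0.587 and u' = 0.648 (in units of c),
u = (u' + v)/(1 + u'v/c²):
u = (0.648 + 0.587) / (1 + 0.648·0.587) = 1.2350/1.3804 = 0.8947
(Galilean addition would give +1.235c, exceeding c.)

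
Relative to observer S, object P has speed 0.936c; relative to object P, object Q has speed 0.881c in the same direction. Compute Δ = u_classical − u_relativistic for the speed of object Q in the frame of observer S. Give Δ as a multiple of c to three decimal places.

Δ = 0.821c

Galilean: u_cl = 0.881 + 0.936 = 1.8170.
Relativistic: u_rel = (0.881 + 0.936) / (1 + 0.881·0.936) = 1.8170/1.8246 = 0.9958.
Δ = 1.8170 − 0.9958 = 0.8212.
(The classical prediction exceeds c; the relativistic result does not.)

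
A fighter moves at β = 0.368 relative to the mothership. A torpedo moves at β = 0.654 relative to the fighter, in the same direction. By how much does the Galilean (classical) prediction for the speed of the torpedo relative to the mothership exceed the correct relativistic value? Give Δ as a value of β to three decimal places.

Δ = 0.198

Galilean: u_cl = 0.654 + 0.368 = 1.0220.
Relativistic: u_rel = (0.654 + 0.368) / (1 + 0.654·0.368) = 1.0220/1.2407 = 0.8237.
Δ = 1.0220 − 0.8237 = 0.1983.
(The classical prediction exceeds c; the relativistic result does not.)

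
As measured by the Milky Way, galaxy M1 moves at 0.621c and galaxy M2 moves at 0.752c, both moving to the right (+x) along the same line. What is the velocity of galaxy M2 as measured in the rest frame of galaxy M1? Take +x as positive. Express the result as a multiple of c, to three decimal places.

+0.246c

β_A = 0.621, β_B = 0.752.
Transform to A's frame with the inverse velocity-addition law: u' = (u − v)/(1 − uv/c²), taking u = β_B and v = β_A.
u' = (0.752 − 0.621) / (1 − (0.621)(0.752)) = 0.1310/0.5330 = 0.2458.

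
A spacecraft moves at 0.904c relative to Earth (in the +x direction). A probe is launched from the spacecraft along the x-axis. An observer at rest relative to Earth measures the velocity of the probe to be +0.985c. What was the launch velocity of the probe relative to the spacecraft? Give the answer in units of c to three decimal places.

Invert the composition law: u' = (u − v)/(1 − uv/c²).
u' = (0.985 − 0.904) / (1 − (0.985)(0.904)) = 0.0810/0.1096 = 0.7393.

+0.739c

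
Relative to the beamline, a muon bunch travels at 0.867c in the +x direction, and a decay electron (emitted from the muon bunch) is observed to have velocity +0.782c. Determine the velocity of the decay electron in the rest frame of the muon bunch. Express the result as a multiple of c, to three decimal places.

-0.264c

Invert the composition law: u' = (u − v)/(1 − uv/c²).
u' = (0.782 − 0.867) / (1 − (0.782)(0.867)) = -0.0850/0.3220 = -0.2640.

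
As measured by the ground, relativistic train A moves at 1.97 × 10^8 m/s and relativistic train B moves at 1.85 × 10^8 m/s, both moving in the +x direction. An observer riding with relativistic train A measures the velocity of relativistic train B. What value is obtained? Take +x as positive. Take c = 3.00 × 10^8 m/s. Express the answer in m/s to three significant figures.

-2.02 × 10^7 m/s

β_A = 0.657, β_B = 0.617 (dividing each by c = 3.00 × 10^8 m/s).
Transform to A's frame with the inverse velocity-addition law: u' = (u − v)/(1 − uv/c²), taking u = β_B and v = β_A.
u' = (0.617 − 0.657) / (1 − (0.657)(0.617)) = -0.0400/0.5951 = -0.0672.
u' = -0.0672 × 3.00 × 10^8 m/s.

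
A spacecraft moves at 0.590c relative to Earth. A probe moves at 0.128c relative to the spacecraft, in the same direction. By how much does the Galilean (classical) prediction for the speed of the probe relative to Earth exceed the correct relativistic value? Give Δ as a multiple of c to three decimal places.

Δ = 0.050c

Galilean: u_cl = 0.128 + 0.590 = 0.7180.
Relativistic: u_rel = (0.128 + 0.590) / (1 + 0.128·0.590) = 0.7180/1.0755 = 0.6676.
Δ = 0.7180 − 0.6676 = 0.0504.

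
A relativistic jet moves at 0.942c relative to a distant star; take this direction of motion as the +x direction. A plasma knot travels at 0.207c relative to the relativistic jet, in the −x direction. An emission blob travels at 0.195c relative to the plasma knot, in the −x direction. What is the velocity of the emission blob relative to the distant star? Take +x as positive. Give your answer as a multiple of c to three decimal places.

Apply u = (u' + v)/(1 + u'v/c²) successively, working outward toward the distant star.
Start: velocity of the relativistic jet relative to the distant star = 0.9420c.
Compose with the plasma knot (u' = -0.207 in the relativistic jet frame): u_1 = (-0.207 + 0.942) / (1 + (-0.207)·0.942) = 0.7350/0.8050 = 0.9130.
Compose with the emission blob (u' = -0.195 in the plasma knot frame): u_2 = (-0.195 + 0.913) / (1 + (-0.195)·0.913) = 0.7180/0.8220 = 0.8736.

+0.874c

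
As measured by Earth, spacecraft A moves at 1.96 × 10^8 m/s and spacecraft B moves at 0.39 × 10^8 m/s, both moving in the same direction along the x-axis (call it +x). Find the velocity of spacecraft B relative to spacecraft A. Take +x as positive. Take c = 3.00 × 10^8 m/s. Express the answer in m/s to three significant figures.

-1.72 × 10^8 m/s

β_A = 0.653, β_B = 0.130 (dividing each by c = 3.00 × 10^8 m/s).
Transform to A's frame with the inverse velocity-addition law: u' = (u − v)/(1 − uv/c²), taking u = β_B and v = β_A.
u' = (0.130 − 0.653) / (1 − (0.653)(0.130)) = -0.5233/0.9151 = -0.5719.
u' = -0.5719 × 3.00 × 10^8 m/s.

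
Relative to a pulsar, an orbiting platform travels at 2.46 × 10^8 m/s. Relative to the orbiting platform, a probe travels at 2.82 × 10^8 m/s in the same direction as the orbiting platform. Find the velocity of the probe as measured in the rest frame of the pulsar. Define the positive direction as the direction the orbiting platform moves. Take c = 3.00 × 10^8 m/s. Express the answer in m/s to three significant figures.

In units of c (dividing by 3.00 × 10^8 m/s): v = 0.820, u' = 0.940.
u = (u' + v)/(1 + u'v/c²):
u = (0.940 + 0.820) / (1 + 0.940·0.820) = 1.7600/1.7708 = 0.9939
Converting back: u = 0.9939 × 3.00 × 10^8 m/s.

2.98 × 10^8 m/s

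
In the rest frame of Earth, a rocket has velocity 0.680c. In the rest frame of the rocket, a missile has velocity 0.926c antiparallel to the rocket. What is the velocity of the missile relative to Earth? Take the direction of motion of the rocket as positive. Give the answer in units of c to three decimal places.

With v = 0.680 and u' = -0.926 (in units of c),
u = (u' + v)/(1 + u'v/c²):
u = (-0.926 + 0.680) / (1 + (-0.926)·0.680) = -0.2460/0.3703 = -0.6643

-0.664c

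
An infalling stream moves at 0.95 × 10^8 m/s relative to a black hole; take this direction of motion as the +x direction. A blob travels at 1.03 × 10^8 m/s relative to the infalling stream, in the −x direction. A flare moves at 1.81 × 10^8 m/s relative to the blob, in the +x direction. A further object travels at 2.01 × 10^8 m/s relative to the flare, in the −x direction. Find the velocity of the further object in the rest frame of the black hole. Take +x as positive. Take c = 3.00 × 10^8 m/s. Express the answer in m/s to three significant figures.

-4.24 × 10^7 m/s

Apply u = (u' + v)/(1 + u'v/c²) successively, working outward toward the black hole.
(Dividing each given speed by c = 3.00 × 10^8 m/s to work in units of c.)
Start: velocity of the infalling stream relative to the black hole = 0.3167c.
Compose with the blob (u' = -0.343 in the infalling stream frame): u_1 = (-0.343 + 0.317) / (1 + (-0.343)·0.317) = -0.0267/0.8913 = -0.0299.
Compose with the flare (u' = 0.603 in the blob frame): u_2 = (0.603 + (-0.030)) / (1 + 0.603·(-0.030)) = 0.5734/0.9819 = 0.5840.
Compose with the further object (u' = -0.670 in the flare frame): u_3 = (-0.670 + 0.584) / (1 + (-0.670)·0.584) = -0.0860/0.6088 = -0.1413.
So u = -0.1413 × 3.00 × 10^8 m/s.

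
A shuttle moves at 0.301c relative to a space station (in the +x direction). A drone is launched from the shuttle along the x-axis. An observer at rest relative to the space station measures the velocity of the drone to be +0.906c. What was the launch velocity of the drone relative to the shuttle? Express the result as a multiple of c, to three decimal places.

+0.832c

Invert the composition law: u' = (u − v)/(1 − uv/c²).
u' = (0.906 − 0.301) / (1 − (0.906)(0.301)) = 0.6050/0.7273 = 0.8319.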